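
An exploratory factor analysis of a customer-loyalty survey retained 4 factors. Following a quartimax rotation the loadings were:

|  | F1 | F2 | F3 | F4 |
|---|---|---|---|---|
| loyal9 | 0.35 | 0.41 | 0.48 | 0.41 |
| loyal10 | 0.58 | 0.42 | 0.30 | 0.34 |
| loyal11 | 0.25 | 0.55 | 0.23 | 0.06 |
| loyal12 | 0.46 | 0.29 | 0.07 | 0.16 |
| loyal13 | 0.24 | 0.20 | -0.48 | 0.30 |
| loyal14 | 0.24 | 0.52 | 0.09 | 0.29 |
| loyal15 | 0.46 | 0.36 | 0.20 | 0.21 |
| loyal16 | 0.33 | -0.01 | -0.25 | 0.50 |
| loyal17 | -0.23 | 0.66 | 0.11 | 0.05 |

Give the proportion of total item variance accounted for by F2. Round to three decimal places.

SS loadings for F2 = 0.41² + 0.42² + 0.55² + 0.29² + 0.20² + 0.52² + 0.36² + (-0.01)² + 0.66² = 1.6068
Proportion of variance = 1.6068 / 9 = 0.1785.

0.179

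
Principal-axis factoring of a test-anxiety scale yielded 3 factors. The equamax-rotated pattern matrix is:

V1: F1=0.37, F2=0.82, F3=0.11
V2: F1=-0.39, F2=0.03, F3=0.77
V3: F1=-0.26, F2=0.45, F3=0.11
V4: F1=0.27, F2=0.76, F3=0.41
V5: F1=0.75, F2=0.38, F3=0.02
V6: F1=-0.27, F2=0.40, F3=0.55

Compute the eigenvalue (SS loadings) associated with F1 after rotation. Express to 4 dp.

1.0649

SS loadings for F1 = 0.37² + (-0.39)² + (-0.26)² + 0.27² + 0.75² + (-0.27)² = 0.1369 + 0.1521 + 0.0676 + 0.0729 + 0.5625 + 0.0729 = 1.0649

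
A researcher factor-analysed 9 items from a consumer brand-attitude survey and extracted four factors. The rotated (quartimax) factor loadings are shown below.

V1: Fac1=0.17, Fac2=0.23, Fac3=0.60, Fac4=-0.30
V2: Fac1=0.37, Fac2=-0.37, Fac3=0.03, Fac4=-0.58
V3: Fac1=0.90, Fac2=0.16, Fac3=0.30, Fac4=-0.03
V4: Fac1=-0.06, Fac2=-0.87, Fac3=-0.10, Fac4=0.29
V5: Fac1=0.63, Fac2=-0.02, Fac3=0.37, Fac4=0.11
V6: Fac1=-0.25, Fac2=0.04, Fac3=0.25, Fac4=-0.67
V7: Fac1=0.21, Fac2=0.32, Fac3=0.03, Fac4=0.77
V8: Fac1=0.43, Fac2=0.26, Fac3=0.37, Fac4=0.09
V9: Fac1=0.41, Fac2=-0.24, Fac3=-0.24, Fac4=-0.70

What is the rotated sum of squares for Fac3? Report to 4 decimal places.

SS loadings for Fac3 = 0.60² + 0.03² + 0.30² + (-0.10)² + 0.37² + 0.25² + 0.03² + 0.37² + (-0.24)² = 0.3600 + 0.0009 + 0.0900 + 0.0100 + 0.1369 + 0.0625 + 0.0009 + 0.1369 + 0.0576 = 0.8557

0.8557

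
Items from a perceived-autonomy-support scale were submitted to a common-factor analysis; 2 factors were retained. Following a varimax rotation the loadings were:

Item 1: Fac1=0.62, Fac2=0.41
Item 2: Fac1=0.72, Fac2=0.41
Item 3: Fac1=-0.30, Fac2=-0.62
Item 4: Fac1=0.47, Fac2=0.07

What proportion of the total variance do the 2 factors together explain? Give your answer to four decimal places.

SS loadings by factor: 1.2137, 0.7255; total = 1.9392.
Total variance with 4 standardized items is 4, so the solution explains 1.9392/4 = 0.4848.

0.4848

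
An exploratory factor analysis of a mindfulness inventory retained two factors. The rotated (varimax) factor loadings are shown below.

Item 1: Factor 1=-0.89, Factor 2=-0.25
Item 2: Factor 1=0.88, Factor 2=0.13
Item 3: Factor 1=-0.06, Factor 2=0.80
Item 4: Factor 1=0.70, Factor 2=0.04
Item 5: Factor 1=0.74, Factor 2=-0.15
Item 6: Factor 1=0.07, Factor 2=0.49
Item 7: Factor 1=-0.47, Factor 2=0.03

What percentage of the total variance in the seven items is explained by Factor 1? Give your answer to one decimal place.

SS loadings for Factor 1 = (-0.89)² + 0.88² + (-0.06)² + 0.70² + 0.74² + 0.07² + (-0.47)² = 2.8335
With 7 standardized items, total variance = 7. Proportion = 2.8335/7 = 0.4048 → 40.48%.

40.5%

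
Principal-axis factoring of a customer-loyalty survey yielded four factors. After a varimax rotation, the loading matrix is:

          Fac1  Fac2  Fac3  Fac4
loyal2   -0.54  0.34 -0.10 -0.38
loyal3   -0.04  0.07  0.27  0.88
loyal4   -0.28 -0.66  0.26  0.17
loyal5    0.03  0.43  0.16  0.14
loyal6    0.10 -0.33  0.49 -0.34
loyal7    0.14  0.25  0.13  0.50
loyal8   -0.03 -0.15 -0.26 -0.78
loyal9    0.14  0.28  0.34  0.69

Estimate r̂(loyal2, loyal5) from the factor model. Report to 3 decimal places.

r̂ = Σ λ_i·λ_j across factors = (-0.54)(0.03) + (0.34)(0.43) + (-0.10)(0.16) + (-0.38)(0.14)
  = -0.0162 +0.1462 -0.0160 -0.0532 = 0.0608

0.061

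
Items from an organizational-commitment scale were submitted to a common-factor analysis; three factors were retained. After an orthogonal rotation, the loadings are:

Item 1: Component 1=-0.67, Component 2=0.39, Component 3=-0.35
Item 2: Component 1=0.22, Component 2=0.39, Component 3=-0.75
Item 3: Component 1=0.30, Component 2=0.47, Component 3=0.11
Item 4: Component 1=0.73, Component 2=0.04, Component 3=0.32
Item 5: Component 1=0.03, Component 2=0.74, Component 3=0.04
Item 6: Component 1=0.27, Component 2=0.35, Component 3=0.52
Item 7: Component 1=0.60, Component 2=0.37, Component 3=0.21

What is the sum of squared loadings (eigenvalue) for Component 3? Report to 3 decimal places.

SS loadings for Component 3 = (-0.35)² + (-0.75)² + 0.11² + 0.32² + 0.04² + 0.52² + 0.21² = 0.1225 + 0.5625 + 0.0121 + 0.1024 + 0.0016 + 0.2704 + 0.0441 = 1.1156

1.116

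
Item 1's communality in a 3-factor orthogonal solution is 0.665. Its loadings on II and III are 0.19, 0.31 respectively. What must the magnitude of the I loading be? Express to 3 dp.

Under orthogonal rotation h² = Σλ², so λ_I² = h² − (0.1322) = 0.665 − 0.1322 = 0.5328.
|λ| = √0.5328 = 0.7299.

0.730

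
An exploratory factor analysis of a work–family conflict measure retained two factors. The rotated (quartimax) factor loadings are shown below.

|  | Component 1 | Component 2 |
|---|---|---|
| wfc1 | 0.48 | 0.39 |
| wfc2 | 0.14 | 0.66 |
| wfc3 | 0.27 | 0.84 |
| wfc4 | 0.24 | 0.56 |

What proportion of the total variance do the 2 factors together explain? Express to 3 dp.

0.497

SS loadings by factor: 0.3805, 1.6069; total = 1.9874.
Total variance with 4 standardized items is 4, so the solution explains 1.9874/4 = 0.4969.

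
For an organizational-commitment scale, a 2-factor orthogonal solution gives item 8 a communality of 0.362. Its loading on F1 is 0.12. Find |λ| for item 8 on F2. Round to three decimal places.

0.590

Under orthogonal rotation h² = Σλ², so λ_F2² = h² − (0.0144) = 0.362 − 0.0144 = 0.3476.
|λ| = √0.3476 = 0.5896.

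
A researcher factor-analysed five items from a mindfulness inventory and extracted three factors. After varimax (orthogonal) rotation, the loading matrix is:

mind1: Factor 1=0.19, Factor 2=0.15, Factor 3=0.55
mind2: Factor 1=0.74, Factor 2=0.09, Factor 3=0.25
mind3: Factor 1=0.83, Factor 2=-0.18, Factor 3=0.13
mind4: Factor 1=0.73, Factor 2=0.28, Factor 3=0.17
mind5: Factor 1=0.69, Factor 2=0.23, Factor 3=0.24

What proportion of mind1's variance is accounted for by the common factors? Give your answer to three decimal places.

0.361

h² = 0.19² + 0.15² + 0.55² = 0.0361 + 0.0225 + 0.3025 = 0.3611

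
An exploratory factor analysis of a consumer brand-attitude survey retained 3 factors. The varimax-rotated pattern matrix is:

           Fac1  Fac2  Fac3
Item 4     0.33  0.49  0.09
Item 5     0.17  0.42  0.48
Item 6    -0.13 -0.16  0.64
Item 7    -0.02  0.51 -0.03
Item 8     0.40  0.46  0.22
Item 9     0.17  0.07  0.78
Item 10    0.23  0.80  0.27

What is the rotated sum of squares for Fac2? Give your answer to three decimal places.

1.559

SS loadings for Fac2 = 0.49² + 0.42² + (-0.16)² + 0.51² + 0.46² + 0.07² + 0.80² = 0.2401 + 0.1764 + 0.0256 + 0.2601 + 0.2116 + 0.0049 + 0.6400 = 1.5587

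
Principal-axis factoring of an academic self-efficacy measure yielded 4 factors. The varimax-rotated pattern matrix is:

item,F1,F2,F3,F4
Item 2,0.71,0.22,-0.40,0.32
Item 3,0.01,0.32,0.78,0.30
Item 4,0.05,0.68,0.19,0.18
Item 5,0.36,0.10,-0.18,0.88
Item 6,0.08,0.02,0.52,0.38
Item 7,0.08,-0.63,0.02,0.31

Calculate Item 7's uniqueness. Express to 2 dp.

h² = 0.08² + (-0.63)² + 0.02² + 0.31² = 0.0064 + 0.3969 + 0.0004 + 0.0961 = 0.4998
Uniqueness u² = 1 − h² = 1 − 0.4998 = 0.5002

0.50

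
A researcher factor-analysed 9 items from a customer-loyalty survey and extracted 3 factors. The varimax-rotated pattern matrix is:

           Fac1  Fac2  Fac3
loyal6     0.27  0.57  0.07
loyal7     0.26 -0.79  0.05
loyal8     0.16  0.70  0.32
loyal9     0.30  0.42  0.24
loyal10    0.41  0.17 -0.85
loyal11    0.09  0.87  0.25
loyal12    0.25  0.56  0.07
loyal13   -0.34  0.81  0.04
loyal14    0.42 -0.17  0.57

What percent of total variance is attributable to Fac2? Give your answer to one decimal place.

37.8%

SS loadings for Fac2 = 0.57² + (-0.79)² + 0.70² + 0.42² + 0.17² + 0.87² + 0.56² + 0.81² + (-0.17)² = 3.3998
With 9 standardized items, total variance = 9. Proportion = 3.3998/9 = 0.3778 → 37.78%.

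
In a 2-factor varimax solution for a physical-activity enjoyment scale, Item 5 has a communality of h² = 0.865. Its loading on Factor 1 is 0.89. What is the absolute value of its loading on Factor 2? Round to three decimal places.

Under orthogonal rotation h² = Σλ², so λ_Factor 2² = h² − (0.7921) = 0.865 − 0.7921 = 0.0729.
|λ| = √0.0729 = 0.2700.

0.270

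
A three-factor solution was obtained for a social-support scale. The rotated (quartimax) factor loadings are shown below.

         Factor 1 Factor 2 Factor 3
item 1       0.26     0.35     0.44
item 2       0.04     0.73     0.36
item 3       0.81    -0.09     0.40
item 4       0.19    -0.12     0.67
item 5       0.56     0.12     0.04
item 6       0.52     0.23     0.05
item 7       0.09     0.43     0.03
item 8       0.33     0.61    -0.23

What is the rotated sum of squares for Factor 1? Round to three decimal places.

1.462

SS loadings for Factor 1 = 0.26² + 0.04² + 0.81² + 0.19² + 0.56² + 0.52² + 0.09² + 0.33² = 0.0676 + 0.0016 + 0.6561 + 0.0361 + 0.3136 + 0.2704 + 0.0081 + 0.1089 = 1.4624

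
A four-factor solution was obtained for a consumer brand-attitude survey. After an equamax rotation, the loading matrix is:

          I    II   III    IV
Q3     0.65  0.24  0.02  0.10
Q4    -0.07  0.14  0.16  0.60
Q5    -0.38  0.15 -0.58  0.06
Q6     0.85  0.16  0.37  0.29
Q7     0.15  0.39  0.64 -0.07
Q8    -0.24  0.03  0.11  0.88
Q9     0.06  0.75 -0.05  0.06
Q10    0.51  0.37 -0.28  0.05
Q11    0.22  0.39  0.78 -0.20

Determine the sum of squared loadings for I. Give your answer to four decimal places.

1.6865

SS loadings for I = 0.65² + (-0.07)² + (-0.38)² + 0.85² + 0.15² + (-0.24)² + 0.06² + 0.51² + 0.22² = 0.4225 + 0.0049 + 0.1444 + 0.7225 + 0.0225 + 0.0576 + 0.0036 + 0.2601 + 0.0484 = 1.6865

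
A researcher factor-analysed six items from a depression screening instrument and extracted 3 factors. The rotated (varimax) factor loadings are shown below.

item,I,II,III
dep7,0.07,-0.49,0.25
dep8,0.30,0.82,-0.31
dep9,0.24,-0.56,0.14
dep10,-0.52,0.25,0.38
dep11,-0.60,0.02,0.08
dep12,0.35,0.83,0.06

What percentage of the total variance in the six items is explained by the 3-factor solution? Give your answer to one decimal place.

SS loadings by factor: 0.9054, 1.9779, 0.3326; total = 3.2159.
Total variance with 6 standardized items is 6, so the solution explains 3.2159/6 = 0.5360 = 53.60%.

53.6%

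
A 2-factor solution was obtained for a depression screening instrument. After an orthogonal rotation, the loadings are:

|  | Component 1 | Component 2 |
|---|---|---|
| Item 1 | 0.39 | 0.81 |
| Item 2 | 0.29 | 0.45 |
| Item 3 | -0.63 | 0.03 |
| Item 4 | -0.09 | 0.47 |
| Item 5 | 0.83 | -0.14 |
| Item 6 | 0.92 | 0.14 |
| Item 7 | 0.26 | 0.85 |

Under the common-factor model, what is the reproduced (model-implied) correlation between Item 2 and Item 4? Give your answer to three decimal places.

0.185

r̂ = Σ λ_i·λ_j across factors = (0.29)(-0.09) + (0.45)(0.47)
  = -0.0261 +0.2115 = 0.1854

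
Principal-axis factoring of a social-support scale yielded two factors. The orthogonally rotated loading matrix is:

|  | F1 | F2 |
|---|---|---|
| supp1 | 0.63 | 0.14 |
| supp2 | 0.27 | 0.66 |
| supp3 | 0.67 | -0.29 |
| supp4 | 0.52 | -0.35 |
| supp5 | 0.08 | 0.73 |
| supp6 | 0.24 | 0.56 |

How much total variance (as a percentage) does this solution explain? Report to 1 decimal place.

SS loadings by factor: 1.2531, 1.5083; total = 2.7614.
Total variance with 6 standardized items is 6, so the solution explains 2.7614/6 = 0.4602 = 46.02%.

46.0%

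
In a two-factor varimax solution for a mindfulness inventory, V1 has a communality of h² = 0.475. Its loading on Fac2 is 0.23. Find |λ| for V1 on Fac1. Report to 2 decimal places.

Under orthogonal rotation h² = Σλ², so λ_Fac1² = h² − (0.0529) = 0.475 − 0.0529 = 0.4221.
|λ| = √0.4221 = 0.6497.

0.65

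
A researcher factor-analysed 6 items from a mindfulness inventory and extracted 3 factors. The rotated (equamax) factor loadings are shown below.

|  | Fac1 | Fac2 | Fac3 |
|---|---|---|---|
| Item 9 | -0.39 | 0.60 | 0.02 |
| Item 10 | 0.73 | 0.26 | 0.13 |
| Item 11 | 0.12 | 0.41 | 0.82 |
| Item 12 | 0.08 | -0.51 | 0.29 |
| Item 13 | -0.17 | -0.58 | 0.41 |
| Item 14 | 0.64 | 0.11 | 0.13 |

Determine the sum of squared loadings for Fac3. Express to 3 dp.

0.959

SS loadings for Fac3 = 0.02² + 0.13² + 0.82² + 0.29² + 0.41² + 0.13² = 0.0004 + 0.0169 + 0.6724 + 0.0841 + 0.1681 + 0.0169 = 0.9588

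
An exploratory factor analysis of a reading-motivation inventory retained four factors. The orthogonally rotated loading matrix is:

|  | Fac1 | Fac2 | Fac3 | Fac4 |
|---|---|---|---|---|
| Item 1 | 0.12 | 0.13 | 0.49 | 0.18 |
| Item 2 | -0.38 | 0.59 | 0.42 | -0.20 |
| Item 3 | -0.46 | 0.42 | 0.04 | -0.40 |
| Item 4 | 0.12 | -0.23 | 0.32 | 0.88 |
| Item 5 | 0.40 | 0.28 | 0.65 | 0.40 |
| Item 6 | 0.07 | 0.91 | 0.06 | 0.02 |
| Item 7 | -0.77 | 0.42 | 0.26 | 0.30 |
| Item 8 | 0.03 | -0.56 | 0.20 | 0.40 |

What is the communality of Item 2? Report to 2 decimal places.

h² = (-0.38)² + 0.59² + 0.42² + (-0.20)² = 0.1444 + 0.3481 + 0.1764 + 0.0400 = 0.7089

0.71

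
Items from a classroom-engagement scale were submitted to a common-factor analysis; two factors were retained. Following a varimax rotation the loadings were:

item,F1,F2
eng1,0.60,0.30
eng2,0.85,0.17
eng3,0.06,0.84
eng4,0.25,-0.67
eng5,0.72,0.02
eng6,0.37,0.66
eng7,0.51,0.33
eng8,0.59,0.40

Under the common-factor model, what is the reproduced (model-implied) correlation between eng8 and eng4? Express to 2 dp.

-0.12

r̂ = Σ λ_i·λ_j across factors = (0.59)(0.25) + (0.40)(-0.67)
  = +0.1475 -0.2680 = -0.1205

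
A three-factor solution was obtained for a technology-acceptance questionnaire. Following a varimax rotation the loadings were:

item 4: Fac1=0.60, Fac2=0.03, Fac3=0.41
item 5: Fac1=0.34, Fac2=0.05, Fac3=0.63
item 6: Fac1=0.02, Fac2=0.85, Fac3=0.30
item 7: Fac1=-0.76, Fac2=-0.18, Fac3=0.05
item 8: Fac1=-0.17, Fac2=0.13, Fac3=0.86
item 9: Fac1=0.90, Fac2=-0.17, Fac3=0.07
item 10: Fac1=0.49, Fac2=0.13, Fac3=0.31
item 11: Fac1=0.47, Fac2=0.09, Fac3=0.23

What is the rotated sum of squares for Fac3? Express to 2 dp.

SS loadings for Fac3 = 0.41² + 0.63² + 0.30² + 0.05² + 0.86² + 0.07² + 0.31² + 0.23² = 0.1681 + 0.3969 + 0.0900 + 0.0025 + 0.7396 + 0.0049 + 0.0961 + 0.0529 = 1.5510

1.55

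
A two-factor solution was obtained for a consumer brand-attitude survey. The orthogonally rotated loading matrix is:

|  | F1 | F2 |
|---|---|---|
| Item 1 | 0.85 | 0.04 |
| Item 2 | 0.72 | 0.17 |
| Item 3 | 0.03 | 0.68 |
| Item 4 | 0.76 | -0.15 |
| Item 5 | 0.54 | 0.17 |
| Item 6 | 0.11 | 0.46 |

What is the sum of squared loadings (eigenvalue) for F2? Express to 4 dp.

0.7559

SS loadings for F2 = 0.04² + 0.17² + 0.68² + (-0.15)² + 0.17² + 0.46² = 0.0016 + 0.0289 + 0.4624 + 0.0225 + 0.0289 + 0.2116 = 0.7559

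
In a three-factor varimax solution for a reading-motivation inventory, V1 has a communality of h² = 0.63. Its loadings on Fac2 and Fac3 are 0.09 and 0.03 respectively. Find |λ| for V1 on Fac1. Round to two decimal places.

Under orthogonal rotation h² = Σλ², so λ_Fac1² = h² − (0.0090) = 0.63 − 0.0090 = 0.6210.
|λ| = √0.6210 = 0.7880.

0.79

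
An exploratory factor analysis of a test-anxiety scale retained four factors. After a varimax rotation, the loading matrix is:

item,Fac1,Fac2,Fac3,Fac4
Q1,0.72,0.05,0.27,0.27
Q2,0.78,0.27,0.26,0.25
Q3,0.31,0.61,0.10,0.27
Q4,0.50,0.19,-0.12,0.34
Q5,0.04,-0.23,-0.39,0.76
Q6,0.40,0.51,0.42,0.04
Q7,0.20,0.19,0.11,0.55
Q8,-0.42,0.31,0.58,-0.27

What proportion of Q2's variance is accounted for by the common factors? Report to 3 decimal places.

0.811

h² = 0.78² + 0.27² + 0.26² + 0.25² = 0.6084 + 0.0729 + 0.0676 + 0.0625 = 0.8114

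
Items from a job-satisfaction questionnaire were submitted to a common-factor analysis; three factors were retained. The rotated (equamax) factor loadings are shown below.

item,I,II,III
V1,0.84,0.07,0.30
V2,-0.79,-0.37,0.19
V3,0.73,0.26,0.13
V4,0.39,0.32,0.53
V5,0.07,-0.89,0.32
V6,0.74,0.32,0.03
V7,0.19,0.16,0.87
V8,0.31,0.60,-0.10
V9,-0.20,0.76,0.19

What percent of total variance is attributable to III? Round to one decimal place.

SS loadings for III = 0.30² + 0.19² + 0.13² + 0.53² + 0.32² + 0.03² + 0.87² + (-0.10)² + 0.19² = 1.3302
With 9 standardized items, total variance = 9. Proportion = 1.3302/9 = 0.1478 → 14.78%.

14.8%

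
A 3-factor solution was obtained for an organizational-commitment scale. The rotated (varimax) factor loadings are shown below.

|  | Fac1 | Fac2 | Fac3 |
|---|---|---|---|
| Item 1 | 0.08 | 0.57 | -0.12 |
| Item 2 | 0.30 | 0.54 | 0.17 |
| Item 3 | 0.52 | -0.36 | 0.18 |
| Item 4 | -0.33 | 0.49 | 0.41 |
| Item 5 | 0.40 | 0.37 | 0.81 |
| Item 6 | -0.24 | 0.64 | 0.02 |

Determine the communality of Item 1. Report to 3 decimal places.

h² = 0.08² + 0.57² + (-0.12)² = 0.0064 + 0.3249 + 0.0144 = 0.3457

0.346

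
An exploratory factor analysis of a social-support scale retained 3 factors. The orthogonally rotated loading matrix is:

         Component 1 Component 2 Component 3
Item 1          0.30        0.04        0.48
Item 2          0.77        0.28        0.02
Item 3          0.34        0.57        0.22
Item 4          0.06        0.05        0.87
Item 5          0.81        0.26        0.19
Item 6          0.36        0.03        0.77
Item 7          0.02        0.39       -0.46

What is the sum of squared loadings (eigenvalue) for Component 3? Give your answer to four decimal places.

1.8767

SS loadings for Component 3 = 0.48² + 0.02² + 0.22² + 0.87² + 0.19² + 0.77² + (-0.46)² = 0.2304 + 0.0004 + 0.0484 + 0.7569 + 0.0361 + 0.5929 + 0.2116 = 1.8767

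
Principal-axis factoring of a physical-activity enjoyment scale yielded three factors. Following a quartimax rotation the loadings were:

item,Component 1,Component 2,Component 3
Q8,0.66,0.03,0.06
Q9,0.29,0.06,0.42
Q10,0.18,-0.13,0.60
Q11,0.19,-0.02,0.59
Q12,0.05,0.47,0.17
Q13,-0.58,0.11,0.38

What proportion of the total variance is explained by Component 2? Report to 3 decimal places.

0.042

SS loadings for Component 2 = 0.03² + 0.06² + (-0.13)² + (-0.02)² + 0.47² + 0.11² = 0.2548
Proportion of variance = 0.2548 / 6 = 0.0425.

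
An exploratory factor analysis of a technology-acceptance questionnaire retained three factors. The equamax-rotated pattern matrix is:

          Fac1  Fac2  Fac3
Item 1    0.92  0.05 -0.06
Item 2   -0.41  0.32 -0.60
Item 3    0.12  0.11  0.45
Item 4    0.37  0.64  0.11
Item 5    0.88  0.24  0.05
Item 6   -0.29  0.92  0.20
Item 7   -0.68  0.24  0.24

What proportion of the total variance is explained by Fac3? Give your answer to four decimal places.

0.0969

SS loadings for Fac3 = (-0.06)² + (-0.60)² + 0.45² + 0.11² + 0.05² + 0.20² + 0.24² = 0.6783
Proportion of variance = 0.6783 / 7 = 0.0969.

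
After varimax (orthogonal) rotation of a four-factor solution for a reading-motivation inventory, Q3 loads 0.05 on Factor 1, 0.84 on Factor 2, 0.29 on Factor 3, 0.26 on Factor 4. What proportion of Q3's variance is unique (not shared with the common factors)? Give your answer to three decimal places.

h² = 0.05² + 0.84² + 0.29² + 0.26² = 0.0025 + 0.7056 + 0.0841 + 0.0676 = 0.8598
Uniqueness u² = 1 − h² = 1 − 0.8598 = 0.1402

0.140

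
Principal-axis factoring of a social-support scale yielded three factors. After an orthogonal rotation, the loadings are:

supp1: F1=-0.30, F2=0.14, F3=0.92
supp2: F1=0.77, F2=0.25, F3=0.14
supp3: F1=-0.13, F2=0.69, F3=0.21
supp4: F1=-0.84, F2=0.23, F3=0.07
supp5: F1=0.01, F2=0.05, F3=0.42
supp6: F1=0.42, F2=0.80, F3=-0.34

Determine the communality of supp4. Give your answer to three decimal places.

0.763

h² = (-0.84)² + 0.23² + 0.07² = 0.7056 + 0.0529 + 0.0049 = 0.7634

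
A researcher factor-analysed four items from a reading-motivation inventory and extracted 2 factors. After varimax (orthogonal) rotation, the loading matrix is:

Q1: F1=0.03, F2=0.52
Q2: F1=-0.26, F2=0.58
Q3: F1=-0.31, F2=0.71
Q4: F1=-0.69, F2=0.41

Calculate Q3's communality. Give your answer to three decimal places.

h² = (-0.31)² + 0.71² = 0.0961 + 0.5041 = 0.6002

0.600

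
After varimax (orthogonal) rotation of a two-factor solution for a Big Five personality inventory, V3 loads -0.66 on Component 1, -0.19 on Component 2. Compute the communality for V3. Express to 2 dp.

0.47

h² = (-0.66)² + (-0.19)² = 0.4356 + 0.0361 = 0.4717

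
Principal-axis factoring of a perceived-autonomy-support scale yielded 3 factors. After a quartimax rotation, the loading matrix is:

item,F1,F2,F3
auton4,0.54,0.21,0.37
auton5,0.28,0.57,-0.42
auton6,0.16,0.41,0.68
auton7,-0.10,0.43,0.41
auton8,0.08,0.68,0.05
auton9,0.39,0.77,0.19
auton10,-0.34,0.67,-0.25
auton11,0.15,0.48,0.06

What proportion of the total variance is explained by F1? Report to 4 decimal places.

0.0878

SS loadings for F1 = 0.54² + 0.28² + 0.16² + (-0.10)² + 0.08² + 0.39² + (-0.34)² + 0.15² = 0.7022
Proportion of variance = 0.7022 / 8 = 0.0878.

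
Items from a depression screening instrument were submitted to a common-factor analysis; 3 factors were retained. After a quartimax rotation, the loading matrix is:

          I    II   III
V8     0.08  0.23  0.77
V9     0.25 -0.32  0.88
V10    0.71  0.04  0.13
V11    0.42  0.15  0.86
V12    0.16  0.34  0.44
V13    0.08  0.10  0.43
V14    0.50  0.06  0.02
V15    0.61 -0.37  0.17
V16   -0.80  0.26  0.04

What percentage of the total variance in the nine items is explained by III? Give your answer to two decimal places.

SS loadings for III = 0.77² + 0.88² + 0.13² + 0.86² + 0.44² + 0.43² + 0.02² + 0.17² + 0.04² = 2.5332
With 9 standardized items, total variance = 9. Proportion = 2.5332/9 = 0.2815 → 28.15%.

28.15%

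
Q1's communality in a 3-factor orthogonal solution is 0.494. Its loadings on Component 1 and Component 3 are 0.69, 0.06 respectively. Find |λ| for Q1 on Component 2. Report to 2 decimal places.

0.12

Under orthogonal rotation h² = Σλ², so λ_Component 2² = h² − (0.4797) = 0.494 − 0.4797 = 0.0143.
|λ| = √0.0143 = 0.1196.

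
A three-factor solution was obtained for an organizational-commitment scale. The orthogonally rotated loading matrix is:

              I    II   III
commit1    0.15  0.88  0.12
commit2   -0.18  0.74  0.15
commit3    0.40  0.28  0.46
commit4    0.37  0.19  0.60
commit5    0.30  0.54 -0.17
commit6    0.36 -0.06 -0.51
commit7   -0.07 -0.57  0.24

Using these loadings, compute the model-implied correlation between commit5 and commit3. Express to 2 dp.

0.19

r̂ = Σ λ_i·λ_j across factors = (0.30)(0.40) + (0.54)(0.28) + (-0.17)(0.46)
  = +0.1200 +0.1512 -0.0782 = 0.1930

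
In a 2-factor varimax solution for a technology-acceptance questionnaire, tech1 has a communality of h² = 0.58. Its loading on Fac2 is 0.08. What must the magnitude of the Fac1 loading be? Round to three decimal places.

0.757

Under orthogonal rotation h² = Σλ², so λ_Fac1² = h² − (0.0064) = 0.58 − 0.0064 = 0.5736.
|λ| = √0.5736 = 0.7574.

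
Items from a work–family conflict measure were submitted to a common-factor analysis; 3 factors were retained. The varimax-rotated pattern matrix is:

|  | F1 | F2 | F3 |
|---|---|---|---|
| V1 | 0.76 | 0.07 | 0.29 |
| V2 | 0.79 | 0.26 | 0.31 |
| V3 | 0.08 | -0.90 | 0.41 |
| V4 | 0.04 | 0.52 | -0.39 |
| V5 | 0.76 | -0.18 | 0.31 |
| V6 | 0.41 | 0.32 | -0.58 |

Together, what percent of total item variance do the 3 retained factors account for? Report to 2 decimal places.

69.60%

Communalities: 0.6666, 0.7878, 0.9845, 0.4241, 0.7061, 0.6069; Σh² = 4.1760.
Total variance with 6 standardized items is 6, so the solution explains 4.1760/6 = 0.6960 = 69.60%.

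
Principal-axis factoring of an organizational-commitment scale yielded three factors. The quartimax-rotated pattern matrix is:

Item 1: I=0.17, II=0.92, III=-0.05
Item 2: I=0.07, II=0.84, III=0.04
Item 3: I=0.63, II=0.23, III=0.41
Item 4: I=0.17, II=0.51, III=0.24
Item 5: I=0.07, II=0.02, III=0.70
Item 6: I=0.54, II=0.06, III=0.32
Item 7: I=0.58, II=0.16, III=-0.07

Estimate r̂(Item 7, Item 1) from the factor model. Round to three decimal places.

r̂ = Σ λ_i·λ_j across factors = (0.58)(0.17) + (0.16)(0.92) + (-0.07)(-0.05)
  = +0.0986 +0.1472 +0.0035 = 0.2493

0.249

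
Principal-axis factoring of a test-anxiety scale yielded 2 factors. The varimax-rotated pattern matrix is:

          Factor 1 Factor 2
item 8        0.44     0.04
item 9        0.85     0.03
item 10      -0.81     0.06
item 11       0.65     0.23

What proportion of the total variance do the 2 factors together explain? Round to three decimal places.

Communalities: 0.1952, 0.7234, 0.6597, 0.4754; Σh² = 2.0537.
Total variance with 4 standardized items is 4, so the solution explains 2.0537/4 = 0.5134.

0.513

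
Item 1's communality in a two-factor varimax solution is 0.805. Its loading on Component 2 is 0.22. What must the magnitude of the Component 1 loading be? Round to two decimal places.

Under orthogonal rotation h² = Σλ², so λ_Component 1² = h² − (0.0484) = 0.805 − 0.0484 = 0.7566.
|λ| = √0.7566 = 0.8698.

0.87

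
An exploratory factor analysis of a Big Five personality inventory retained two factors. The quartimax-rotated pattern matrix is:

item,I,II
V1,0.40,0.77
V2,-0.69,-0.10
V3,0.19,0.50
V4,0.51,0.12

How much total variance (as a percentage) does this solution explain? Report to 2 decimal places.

44.99%

Communalities: 0.7529, 0.4861, 0.2861, 0.2745; Σh² = 1.7996.
Total variance with 4 standardized items is 4, so the solution explains 1.7996/4 = 0.4499 = 44.99%.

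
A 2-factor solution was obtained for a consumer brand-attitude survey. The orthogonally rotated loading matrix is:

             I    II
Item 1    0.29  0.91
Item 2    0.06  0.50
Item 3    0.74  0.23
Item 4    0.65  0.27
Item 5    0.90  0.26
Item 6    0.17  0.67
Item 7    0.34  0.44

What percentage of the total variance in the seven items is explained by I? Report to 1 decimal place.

28.7%

SS loadings for I = 0.29² + 0.06² + 0.74² + 0.65² + 0.90² + 0.17² + 0.34² = 2.0123
With 7 standardized items, total variance = 7. Proportion = 2.0123/7 = 0.2875 → 28.75%.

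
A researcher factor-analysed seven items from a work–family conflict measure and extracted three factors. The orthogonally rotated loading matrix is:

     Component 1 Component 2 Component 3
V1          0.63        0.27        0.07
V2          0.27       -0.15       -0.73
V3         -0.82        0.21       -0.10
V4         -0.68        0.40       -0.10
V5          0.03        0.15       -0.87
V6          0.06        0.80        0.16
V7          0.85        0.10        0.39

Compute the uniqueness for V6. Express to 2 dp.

0.33

h² = 0.06² + 0.80² + 0.16² = 0.0036 + 0.6400 + 0.0256 = 0.6692
Uniqueness u² = 1 − h² = 1 − 0.6692 = 0.3308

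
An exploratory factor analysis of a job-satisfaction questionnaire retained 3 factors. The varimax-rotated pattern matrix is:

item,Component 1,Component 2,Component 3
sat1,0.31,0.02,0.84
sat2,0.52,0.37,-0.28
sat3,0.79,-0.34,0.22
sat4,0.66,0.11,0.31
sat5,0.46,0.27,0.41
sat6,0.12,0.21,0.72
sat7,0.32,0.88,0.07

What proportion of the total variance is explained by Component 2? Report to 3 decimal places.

SS loadings for Component 2 = 0.02² + 0.37² + (-0.34)² + 0.11² + 0.27² + 0.21² + 0.88² = 1.1564
Proportion of variance = 1.1564 / 7 = 0.1652.

0.165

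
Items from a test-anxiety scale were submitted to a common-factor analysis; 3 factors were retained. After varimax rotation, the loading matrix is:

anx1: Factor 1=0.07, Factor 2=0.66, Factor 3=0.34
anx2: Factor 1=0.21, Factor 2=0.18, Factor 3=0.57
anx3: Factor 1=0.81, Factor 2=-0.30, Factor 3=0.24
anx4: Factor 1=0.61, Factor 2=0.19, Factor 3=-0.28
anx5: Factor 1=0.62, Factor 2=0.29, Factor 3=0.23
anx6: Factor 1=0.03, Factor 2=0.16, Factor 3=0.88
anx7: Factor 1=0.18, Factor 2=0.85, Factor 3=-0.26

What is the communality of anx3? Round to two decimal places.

h² = 0.81² + (-0.30)² + 0.24² = 0.6561 + 0.0900 + 0.0576 = 0.8037

0.80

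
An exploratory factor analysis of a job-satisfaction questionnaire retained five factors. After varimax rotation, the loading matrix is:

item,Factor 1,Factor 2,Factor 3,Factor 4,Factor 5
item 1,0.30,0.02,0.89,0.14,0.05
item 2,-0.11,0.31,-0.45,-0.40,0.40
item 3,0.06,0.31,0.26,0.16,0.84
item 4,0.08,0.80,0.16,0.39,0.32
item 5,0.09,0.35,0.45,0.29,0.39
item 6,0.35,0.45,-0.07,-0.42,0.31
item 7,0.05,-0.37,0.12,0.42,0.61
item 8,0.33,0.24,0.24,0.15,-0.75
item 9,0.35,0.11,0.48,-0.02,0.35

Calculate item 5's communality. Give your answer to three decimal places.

h² = 0.09² + 0.35² + 0.45² + 0.29² + 0.39² = 0.0081 + 0.1225 + 0.2025 + 0.0841 + 0.1521 = 0.5693

0.569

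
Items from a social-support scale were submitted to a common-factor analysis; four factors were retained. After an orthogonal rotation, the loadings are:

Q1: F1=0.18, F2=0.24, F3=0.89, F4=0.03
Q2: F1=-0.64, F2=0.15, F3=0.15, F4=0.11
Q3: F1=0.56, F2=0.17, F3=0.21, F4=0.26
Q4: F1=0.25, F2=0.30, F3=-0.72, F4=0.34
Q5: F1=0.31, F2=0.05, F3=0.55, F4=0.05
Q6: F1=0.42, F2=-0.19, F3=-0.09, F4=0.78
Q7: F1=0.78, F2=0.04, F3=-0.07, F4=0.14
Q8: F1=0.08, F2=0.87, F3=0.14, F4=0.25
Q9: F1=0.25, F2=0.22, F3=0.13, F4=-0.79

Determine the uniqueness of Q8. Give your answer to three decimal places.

h² = 0.08² + 0.87² + 0.14² + 0.25² = 0.0064 + 0.7569 + 0.0196 + 0.0625 = 0.8454
Uniqueness u² = 1 − h² = 1 − 0.8454 = 0.1546

0.155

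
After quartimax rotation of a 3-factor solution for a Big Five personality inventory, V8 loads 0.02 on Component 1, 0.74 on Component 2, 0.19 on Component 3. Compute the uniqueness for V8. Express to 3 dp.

0.416

h² = 0.02² + 0.74² + 0.19² = 0.0004 + 0.5476 + 0.0361 = 0.5841
Uniqueness u² = 1 − h² = 1 − 0.5841 = 0.4159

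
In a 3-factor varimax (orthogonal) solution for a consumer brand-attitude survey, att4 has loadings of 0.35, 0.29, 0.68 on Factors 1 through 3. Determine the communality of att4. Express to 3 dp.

h² = 0.35² + 0.29² + 0.68² = 0.1225 + 0.0841 + 0.4624 = 0.6690

0.669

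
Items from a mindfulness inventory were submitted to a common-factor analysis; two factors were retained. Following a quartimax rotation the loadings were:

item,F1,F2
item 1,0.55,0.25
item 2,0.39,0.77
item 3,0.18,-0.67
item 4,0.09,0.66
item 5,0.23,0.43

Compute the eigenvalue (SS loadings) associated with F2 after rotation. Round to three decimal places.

SS loadings for F2 = 0.25² + 0.77² + (-0.67)² + 0.66² + 0.43² = 0.0625 + 0.5929 + 0.4489 + 0.4356 + 0.1849 = 1.7248

1.725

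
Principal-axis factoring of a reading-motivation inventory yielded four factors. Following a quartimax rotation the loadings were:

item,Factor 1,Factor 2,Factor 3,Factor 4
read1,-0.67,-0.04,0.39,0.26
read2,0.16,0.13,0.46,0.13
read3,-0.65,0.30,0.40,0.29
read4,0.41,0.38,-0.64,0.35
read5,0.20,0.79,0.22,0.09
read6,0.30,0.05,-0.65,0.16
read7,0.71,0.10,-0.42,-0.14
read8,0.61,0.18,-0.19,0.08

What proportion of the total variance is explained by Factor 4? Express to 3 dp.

SS loadings for Factor 4 = 0.26² + 0.13² + 0.29² + 0.35² + 0.09² + 0.16² + (-0.14)² + 0.08² = 0.3508
Proportion of variance = 0.3508 / 8 = 0.0439.

0.044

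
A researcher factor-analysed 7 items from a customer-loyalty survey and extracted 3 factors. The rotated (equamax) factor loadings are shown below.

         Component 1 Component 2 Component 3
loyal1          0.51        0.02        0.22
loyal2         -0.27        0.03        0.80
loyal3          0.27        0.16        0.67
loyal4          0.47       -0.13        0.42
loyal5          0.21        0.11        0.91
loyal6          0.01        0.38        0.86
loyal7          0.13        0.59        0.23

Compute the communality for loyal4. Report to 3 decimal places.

0.414

h² = 0.47² + (-0.13)² + 0.42² = 0.2209 + 0.0169 + 0.1764 = 0.4142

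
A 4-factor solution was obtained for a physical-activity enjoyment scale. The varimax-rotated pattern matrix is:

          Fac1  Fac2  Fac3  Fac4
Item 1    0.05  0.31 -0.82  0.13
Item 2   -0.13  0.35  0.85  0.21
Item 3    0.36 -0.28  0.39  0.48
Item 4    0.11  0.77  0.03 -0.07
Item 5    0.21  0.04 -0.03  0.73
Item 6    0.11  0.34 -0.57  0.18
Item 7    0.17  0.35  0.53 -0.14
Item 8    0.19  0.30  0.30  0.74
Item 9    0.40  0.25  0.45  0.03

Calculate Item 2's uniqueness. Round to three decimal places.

h² = (-0.13)² + 0.35² + 0.85² + 0.21² = 0.0169 + 0.1225 + 0.7225 + 0.0441 = 0.9060
Uniqueness u² = 1 − h² = 1 − 0.9060 = 0.0940

0.094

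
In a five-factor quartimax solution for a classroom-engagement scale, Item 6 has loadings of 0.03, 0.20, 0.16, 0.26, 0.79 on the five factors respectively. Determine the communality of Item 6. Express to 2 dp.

h² = 0.03² + 0.20² + 0.16² + 0.26² + 0.79² = 0.0009 + 0.0400 + 0.0256 + 0.0676 + 0.6241 = 0.7582

0.76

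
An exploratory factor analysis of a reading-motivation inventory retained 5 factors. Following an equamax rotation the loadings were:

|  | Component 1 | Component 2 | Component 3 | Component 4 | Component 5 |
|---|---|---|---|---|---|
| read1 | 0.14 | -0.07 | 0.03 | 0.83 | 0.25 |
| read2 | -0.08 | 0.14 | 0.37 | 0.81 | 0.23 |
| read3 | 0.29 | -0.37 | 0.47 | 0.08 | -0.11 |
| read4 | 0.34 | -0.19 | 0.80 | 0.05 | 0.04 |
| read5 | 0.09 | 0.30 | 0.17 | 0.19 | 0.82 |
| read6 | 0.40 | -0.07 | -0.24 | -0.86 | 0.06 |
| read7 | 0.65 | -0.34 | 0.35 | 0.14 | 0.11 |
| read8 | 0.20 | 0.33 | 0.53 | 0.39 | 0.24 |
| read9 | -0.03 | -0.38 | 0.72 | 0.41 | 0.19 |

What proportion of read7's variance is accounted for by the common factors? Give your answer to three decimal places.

0.692

h² = 0.65² + (-0.34)² + 0.35² + 0.14² + 0.11² = 0.4225 + 0.1156 + 0.1225 + 0.0196 + 0.0121 = 0.6923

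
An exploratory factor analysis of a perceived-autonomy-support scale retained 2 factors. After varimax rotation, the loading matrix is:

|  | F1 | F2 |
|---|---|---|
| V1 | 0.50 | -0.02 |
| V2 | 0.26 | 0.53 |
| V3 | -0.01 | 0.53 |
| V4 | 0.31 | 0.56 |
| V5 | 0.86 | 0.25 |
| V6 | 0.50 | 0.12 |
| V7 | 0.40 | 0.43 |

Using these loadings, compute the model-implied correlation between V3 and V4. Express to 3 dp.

0.294

r̂ = Σ λ_i·λ_j across factors = (-0.01)(0.31) + (0.53)(0.56)
  = -0.0031 +0.2968 = 0.2937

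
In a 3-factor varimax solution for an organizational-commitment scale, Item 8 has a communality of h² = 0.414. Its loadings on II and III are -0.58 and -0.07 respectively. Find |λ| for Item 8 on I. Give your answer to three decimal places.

Under orthogonal rotation h² = Σλ², so λ_I² = h² − (0.3413) = 0.414 − 0.3413 = 0.0727.
|λ| = √0.0727 = 0.2696.

0.270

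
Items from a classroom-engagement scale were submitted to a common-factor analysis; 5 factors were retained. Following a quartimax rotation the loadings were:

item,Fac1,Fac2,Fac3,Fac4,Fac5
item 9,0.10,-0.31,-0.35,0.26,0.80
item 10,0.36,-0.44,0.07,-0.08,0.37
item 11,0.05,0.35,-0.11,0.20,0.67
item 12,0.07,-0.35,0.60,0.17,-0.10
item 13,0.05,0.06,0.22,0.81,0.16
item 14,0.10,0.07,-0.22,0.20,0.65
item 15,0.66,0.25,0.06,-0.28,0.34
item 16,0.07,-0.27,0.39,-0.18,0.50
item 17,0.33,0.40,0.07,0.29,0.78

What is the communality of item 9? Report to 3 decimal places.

h² = 0.10² + (-0.31)² + (-0.35)² + 0.26² + 0.80² = 0.0100 + 0.0961 + 0.1225 + 0.0676 + 0.6400 = 0.9362

0.936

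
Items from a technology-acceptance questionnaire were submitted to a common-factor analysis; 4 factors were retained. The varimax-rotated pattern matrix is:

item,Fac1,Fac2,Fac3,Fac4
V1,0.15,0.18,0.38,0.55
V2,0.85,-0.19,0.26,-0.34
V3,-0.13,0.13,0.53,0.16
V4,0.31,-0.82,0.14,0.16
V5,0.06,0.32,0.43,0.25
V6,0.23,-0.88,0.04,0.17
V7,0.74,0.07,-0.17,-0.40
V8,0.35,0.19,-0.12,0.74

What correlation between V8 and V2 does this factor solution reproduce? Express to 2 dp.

-0.02

r̂ = Σ λ_i·λ_j across factors = (0.35)(0.85) + (0.19)(-0.19) + (-0.12)(0.26) + (0.74)(-0.34)
  = +0.2975 -0.0361 -0.0312 -0.2516 = -0.0214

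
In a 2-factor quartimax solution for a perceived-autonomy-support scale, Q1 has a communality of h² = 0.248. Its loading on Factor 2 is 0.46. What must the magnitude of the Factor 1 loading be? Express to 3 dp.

0.191

Under orthogonal rotation h² = Σλ², so λ_Factor 1² = h² − (0.2116) = 0.248 − 0.2116 = 0.0364.
|λ| = √0.0364 = 0.1908.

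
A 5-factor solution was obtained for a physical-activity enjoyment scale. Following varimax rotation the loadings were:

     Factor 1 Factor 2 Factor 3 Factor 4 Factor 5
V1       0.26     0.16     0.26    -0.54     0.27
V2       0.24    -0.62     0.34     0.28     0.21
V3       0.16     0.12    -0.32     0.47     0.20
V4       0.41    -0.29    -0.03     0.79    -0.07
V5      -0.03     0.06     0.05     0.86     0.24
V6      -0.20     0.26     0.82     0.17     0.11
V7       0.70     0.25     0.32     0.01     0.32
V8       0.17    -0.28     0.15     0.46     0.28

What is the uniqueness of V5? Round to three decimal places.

0.196

h² = (-0.03)² + 0.06² + 0.05² + 0.86² + 0.24² = 0.0009 + 0.0036 + 0.0025 + 0.7396 + 0.0576 = 0.8042
Uniqueness u² = 1 − h² = 1 − 0.8042 = 0.1958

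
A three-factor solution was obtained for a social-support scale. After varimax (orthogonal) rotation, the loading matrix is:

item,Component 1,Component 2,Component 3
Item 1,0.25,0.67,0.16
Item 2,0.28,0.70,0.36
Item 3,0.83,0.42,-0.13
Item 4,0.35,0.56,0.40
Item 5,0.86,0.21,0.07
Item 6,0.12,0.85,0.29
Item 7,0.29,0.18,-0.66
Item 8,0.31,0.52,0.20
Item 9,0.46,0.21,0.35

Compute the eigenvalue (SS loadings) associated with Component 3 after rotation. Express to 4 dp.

SS loadings for Component 3 = 0.16² + 0.36² + (-0.13)² + 0.40² + 0.07² + 0.29² + (-0.66)² + 0.20² + 0.35² = 0.0256 + 0.1296 + 0.0169 + 0.1600 + 0.0049 + 0.0841 + 0.4356 + 0.0400 + 0.1225 = 1.0192

1.0192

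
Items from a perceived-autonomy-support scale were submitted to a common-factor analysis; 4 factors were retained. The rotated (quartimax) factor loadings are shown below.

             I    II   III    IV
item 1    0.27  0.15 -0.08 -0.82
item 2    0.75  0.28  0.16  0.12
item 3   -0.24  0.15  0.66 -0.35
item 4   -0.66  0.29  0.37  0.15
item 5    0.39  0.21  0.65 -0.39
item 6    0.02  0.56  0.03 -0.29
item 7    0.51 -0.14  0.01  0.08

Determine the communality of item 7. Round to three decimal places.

h² = 0.51² + (-0.14)² + 0.01² + 0.08² = 0.2601 + 0.0196 + 0.0001 + 0.0064 = 0.2862

0.286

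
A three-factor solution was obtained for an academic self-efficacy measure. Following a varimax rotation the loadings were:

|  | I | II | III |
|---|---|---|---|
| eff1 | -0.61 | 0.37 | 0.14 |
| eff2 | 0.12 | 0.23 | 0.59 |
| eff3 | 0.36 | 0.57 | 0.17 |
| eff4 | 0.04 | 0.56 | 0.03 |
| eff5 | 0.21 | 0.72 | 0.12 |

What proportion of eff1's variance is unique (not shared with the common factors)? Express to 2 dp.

h² = (-0.61)² + 0.37² + 0.14² = 0.3721 + 0.1369 + 0.0196 = 0.5286
Uniqueness u² = 1 − h² = 1 − 0.5286 = 0.4714

0.47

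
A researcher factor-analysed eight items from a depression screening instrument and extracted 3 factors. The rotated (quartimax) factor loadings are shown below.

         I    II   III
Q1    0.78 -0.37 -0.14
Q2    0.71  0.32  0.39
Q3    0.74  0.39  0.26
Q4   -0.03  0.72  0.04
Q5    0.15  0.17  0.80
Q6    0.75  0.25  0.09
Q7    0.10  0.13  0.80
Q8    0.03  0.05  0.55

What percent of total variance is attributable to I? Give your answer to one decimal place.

28.2%

SS loadings for I = 0.78² + 0.71² + 0.74² + (-0.03)² + 0.15² + 0.75² + 0.10² + 0.03² = 2.2569
With 8 standardized items, total variance = 8. Proportion = 2.2569/8 = 0.2821 → 28.21%.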